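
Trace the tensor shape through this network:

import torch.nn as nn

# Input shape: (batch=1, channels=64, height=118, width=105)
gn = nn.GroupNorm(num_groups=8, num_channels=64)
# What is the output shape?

Input shape: (1, 64, 118, 105)
Output shape: (1, 64, 118, 105)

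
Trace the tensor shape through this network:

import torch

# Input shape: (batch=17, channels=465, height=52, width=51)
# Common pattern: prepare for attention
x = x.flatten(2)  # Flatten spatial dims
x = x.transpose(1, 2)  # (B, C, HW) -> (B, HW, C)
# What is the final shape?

Input shape: (17, 465, 52, 51)
  -> after flatten(2): (17, 465, 2652)
Output shape: (17, 2652, 465)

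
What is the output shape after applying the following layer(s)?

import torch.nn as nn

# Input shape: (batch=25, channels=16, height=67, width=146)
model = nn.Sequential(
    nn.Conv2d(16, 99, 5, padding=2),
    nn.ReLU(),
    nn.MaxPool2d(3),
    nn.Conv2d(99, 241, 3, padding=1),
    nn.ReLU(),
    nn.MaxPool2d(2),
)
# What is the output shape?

Input shape: (25, 16, 67, 146)
  -> after first Conv2d: (25, 99, 67, 146)
  -> after first MaxPool2d: (25, 99, 22, 48)
  -> after second Conv2d: (25, 241, 22, 48)
Output shape: (25, 241, 11, 24)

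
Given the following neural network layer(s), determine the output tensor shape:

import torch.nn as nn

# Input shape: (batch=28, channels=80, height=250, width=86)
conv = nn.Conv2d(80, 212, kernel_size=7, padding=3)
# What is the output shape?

Input shape: (28, 80, 250, 86)
Output shape: (28, 212, 250, 86)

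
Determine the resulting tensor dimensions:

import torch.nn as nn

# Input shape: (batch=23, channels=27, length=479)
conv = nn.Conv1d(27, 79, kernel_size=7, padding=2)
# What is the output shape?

Input shape: (23, 27, 479)
Output shape: (23, 79, 477)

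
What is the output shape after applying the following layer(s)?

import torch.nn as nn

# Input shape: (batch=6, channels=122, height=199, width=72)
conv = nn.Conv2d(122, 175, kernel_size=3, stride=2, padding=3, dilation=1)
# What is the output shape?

Input shape: (6, 122, 199, 72)
Output shape: (6, 175, 102, 38)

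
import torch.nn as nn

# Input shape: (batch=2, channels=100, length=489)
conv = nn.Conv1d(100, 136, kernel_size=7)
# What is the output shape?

Input shape: (2, 100, 489)
Output shape: (2, 136, 483)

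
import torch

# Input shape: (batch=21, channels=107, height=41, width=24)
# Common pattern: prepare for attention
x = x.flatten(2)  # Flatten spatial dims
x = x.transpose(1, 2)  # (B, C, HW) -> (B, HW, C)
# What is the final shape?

Input shape: (21, 107, 41, 24)
  -> after flatten(2): (21, 107, 984)
Output shape: (21, 984, 107)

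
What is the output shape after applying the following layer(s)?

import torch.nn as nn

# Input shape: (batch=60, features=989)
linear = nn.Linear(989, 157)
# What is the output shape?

Input shape: (60, 989)
Output shape: (60, 157)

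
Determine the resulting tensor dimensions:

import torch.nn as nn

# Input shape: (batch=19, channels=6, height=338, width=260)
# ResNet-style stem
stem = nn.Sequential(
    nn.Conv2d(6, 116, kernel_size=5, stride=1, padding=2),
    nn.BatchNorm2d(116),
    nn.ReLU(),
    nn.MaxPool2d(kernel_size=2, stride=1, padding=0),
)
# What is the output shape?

Input shape: (19, 6, 338, 260)
  -> after Conv2d 5x5 stride=1: (19, 116, 338, 260)
Output shape: (19, 116, 337, 259)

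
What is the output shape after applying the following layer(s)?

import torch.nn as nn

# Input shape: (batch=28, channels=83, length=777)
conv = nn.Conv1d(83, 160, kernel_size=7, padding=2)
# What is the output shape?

Input shape: (28, 83, 777)
Output shape: (28, 160, 775)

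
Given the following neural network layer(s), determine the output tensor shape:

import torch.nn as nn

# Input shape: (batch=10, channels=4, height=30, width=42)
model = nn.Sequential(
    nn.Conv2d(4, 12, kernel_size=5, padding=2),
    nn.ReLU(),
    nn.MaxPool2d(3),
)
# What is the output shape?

Input shape: (10, 4, 30, 42)
  -> after Conv2d: (10, 12, 30, 42)
  -> after ReLU: (10, 12, 30, 42)
Output shape: (10, 12, 10, 14)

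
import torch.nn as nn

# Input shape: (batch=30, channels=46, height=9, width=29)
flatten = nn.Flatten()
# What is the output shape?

Input shape: (30, 46, 9, 29)
Output shape: (30, 12006)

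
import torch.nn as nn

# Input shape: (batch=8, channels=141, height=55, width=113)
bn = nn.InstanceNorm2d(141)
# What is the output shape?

Input shape: (8, 141, 55, 113)
Output shape: (8, 141, 55, 113)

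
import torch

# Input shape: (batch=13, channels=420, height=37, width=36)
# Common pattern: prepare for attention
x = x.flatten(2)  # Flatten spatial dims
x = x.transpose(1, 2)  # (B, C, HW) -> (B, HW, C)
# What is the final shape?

Input shape: (13, 420, 37, 36)
  -> after flatten(2): (13, 420, 1332)
Output shape: (13, 1332, 420)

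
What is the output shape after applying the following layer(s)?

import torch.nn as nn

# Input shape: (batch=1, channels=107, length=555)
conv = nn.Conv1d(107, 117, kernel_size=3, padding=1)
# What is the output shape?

Input shape: (1, 107, 555)
Output shape: (1, 117, 555)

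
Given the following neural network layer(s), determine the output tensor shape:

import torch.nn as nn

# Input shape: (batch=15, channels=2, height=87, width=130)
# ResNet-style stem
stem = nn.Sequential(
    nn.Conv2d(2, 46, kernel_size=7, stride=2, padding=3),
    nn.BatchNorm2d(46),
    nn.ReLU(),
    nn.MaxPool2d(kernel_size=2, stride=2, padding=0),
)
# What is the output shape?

Input shape: (15, 2, 87, 130)
  -> after Conv2d 7x7 stride=2: (15, 46, 44, 65)
Output shape: (15, 46, 22, 32)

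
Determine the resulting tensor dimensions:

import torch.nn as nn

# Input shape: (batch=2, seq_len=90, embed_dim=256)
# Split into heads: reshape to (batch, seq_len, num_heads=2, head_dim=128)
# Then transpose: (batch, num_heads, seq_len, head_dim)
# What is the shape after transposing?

Input shape: (2, 90, 256)
  -> after reshape: (2, 90, 2, 128)
Output shape: (2, 2, 90, 128)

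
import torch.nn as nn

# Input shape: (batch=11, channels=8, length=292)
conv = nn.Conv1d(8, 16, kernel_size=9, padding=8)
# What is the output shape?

Input shape: (11, 8, 292)
Output shape: (11, 16, 300)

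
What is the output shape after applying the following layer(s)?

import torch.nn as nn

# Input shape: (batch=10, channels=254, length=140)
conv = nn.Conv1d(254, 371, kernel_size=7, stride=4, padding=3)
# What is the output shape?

Input shape: (10, 254, 140)
Output shape: (10, 371, 35)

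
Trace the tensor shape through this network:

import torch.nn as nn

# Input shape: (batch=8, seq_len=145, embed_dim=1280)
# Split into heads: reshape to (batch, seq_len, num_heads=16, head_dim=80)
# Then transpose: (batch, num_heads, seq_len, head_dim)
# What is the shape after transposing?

Input shape: (8, 145, 1280)
  -> after reshape: (8, 145, 16, 80)
Output shape: (8, 16, 145, 80)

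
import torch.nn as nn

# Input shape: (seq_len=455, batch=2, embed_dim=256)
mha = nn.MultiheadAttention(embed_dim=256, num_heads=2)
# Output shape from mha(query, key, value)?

Input shape: (455, 2, 256)
Output shape: (455, 2, 256)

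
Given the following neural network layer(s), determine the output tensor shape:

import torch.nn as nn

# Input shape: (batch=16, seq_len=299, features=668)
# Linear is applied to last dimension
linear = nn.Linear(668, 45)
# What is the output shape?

Input shape: (16, 299, 668)
Output shape: (16, 299, 45)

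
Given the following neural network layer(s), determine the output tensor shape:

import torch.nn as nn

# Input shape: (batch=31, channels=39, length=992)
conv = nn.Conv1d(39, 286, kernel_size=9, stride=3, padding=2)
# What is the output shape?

Input shape: (31, 39, 992)
Output shape: (31, 286, 330)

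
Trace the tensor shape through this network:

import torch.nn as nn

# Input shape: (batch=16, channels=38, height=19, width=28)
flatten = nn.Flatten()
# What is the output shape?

Input shape: (16, 38, 19, 28)
Output shape: (16, 20216)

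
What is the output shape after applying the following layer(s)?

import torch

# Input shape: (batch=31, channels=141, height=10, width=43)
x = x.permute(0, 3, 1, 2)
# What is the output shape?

Input shape: (31, 141, 10, 43)
Output shape: (31, 43, 141, 10)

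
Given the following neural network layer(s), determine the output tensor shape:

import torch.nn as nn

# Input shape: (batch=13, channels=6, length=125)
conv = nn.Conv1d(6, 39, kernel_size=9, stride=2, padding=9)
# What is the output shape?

Input shape: (13, 6, 125)
Output shape: (13, 39, 68)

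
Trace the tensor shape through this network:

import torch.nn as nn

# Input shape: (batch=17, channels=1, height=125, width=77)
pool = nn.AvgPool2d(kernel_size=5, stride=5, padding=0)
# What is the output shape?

Input shape: (17, 1, 125, 77)
Output shape: (17, 1, 25, 15)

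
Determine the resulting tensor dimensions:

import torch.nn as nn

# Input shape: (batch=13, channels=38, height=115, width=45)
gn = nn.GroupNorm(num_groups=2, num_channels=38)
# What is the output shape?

Input shape: (13, 38, 115, 45)
Output shape: (13, 38, 115, 45)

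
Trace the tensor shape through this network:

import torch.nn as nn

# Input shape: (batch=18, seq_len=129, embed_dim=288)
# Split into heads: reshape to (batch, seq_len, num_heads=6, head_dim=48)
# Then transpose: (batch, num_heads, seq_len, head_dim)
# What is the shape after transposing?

Input shape: (18, 129, 288)
  -> after reshape: (18, 129, 6, 48)
Output shape: (18, 6, 129, 48)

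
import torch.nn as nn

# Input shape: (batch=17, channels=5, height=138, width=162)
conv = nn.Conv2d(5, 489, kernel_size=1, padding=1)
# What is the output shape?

Input shape: (17, 5, 138, 162)
Output shape: (17, 489, 140, 164)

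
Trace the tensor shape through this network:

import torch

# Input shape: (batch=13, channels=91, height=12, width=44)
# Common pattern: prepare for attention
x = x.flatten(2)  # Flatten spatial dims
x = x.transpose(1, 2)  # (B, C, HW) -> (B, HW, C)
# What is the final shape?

Input shape: (13, 91, 12, 44)
  -> after flatten(2): (13, 91, 528)
Output shape: (13, 528, 91)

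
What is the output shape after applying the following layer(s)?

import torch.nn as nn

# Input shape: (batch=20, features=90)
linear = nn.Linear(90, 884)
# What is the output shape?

Input shape: (20, 90)
Output shape: (20, 884)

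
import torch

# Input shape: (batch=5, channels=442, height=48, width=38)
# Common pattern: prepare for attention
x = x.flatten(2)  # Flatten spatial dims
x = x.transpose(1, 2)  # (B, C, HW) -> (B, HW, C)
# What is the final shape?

Input shape: (5, 442, 48, 38)
  -> after flatten(2): (5, 442, 1824)
Output shape: (5, 1824, 442)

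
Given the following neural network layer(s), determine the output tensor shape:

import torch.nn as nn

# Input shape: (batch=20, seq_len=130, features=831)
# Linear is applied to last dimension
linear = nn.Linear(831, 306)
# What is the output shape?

Input shape: (20, 130, 831)
Output shape: (20, 130, 306)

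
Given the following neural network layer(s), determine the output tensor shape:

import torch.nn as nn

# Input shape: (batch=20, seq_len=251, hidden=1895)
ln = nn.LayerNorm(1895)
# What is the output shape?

Input shape: (20, 251, 1895)
Output shape: (20, 251, 1895)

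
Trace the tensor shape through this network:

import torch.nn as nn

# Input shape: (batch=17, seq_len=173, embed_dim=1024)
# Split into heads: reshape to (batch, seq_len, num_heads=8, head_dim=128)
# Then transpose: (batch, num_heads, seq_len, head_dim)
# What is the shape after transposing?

Input shape: (17, 173, 1024)
  -> after reshape: (17, 173, 8, 128)
Output shape: (17, 8, 173, 128)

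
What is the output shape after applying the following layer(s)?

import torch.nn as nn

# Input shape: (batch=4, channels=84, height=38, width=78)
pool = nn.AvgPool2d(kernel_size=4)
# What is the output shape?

Input shape: (4, 84, 38, 78)
Output shape: (4, 84, 9, 19)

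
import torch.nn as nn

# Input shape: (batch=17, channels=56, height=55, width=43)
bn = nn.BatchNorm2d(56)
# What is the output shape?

Input shape: (17, 56, 55, 43)
Output shape: (17, 56, 55, 43)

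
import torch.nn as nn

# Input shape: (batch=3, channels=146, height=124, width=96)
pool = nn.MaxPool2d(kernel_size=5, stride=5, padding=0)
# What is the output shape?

Input shape: (3, 146, 124, 96)
Output shape: (3, 146, 24, 19)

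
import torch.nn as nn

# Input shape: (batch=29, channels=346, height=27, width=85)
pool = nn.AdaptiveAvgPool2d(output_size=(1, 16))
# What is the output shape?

Input shape: (29, 346, 27, 85)
Output shape: (29, 346, 1, 16)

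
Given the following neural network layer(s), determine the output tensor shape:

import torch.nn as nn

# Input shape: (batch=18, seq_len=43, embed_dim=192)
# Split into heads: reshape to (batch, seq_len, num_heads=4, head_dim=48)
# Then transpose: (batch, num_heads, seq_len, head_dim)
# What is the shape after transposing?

Input shape: (18, 43, 192)
  -> after reshape: (18, 43, 4, 48)
Output shape: (18, 4, 43, 48)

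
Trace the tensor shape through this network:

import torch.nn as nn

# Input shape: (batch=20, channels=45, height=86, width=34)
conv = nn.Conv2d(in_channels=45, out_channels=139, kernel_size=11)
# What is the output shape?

Input shape: (20, 45, 86, 34)
Output shape: (20, 139, 76, 24)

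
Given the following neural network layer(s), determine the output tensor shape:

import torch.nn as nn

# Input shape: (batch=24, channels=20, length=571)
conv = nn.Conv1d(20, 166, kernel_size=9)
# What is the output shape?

Input shape: (24, 20, 571)
Output shape: (24, 166, 563)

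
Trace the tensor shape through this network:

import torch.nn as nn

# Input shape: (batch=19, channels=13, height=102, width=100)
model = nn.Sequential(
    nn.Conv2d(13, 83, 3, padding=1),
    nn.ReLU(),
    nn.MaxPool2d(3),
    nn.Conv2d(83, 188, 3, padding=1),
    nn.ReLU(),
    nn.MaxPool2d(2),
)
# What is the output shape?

Input shape: (19, 13, 102, 100)
  -> after first Conv2d: (19, 83, 102, 100)
  -> after first MaxPool2d: (19, 83, 34, 33)
  -> after second Conv2d: (19, 188, 34, 33)
Output shape: (19, 188, 17, 16)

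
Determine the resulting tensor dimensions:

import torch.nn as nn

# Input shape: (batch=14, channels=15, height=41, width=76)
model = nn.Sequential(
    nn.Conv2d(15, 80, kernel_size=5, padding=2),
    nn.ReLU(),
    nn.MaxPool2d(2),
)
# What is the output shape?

Input shape: (14, 15, 41, 76)
  -> after Conv2d: (14, 80, 41, 76)
  -> after ReLU: (14, 80, 41, 76)
Output shape: (14, 80, 20, 38)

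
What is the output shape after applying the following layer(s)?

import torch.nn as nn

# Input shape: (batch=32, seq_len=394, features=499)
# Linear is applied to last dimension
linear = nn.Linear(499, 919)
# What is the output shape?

Input shape: (32, 394, 499)
Output shape: (32, 394, 919)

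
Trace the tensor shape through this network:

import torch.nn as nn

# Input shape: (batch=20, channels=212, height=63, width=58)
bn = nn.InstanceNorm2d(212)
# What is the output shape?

Input shape: (20, 212, 63, 58)
Output shape: (20, 212, 63, 58)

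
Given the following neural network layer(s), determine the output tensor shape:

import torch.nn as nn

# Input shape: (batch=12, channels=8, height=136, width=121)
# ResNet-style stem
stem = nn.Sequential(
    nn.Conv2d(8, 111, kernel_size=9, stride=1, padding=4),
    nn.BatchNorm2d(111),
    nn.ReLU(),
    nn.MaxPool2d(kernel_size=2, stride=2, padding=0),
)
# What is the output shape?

Input shape: (12, 8, 136, 121)
  -> after Conv2d 9x9 stride=1: (12, 111, 136, 121)
Output shape: (12, 111, 68, 60)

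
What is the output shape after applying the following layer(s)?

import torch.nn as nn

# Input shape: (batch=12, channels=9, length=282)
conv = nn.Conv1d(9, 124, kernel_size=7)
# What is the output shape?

Input shape: (12, 9, 282)
Output shape: (12, 124, 276)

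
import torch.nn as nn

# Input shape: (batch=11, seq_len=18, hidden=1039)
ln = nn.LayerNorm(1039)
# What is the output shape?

Input shape: (11, 18, 1039)
Output shape: (11, 18, 1039)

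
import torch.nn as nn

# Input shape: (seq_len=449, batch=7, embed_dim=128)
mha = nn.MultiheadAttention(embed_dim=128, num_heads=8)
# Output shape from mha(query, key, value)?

Input shape: (449, 7, 128)
Output shape: (449, 7, 128)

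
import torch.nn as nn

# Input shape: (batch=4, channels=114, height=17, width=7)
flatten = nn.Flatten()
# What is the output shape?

Input shape: (4, 114, 17, 7)
Output shape: (4, 13566)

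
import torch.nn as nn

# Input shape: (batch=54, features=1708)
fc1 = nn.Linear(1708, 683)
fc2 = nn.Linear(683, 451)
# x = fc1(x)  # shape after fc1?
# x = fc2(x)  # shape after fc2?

Input shape: (54, 1708)
  -> after fc1: (54, 683)
Output shape: (54, 451)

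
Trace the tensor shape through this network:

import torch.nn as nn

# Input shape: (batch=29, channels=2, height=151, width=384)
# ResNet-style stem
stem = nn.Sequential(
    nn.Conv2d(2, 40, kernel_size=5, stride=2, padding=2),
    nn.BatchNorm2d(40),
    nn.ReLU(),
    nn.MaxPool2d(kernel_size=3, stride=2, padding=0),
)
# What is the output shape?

Input shape: (29, 2, 151, 384)
  -> after Conv2d 5x5 stride=2: (29, 40, 76, 192)
Output shape: (29, 40, 37, 95)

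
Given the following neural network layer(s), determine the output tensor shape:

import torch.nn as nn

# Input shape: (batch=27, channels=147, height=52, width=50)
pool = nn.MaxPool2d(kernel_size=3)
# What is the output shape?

Input shape: (27, 147, 52, 50)
Output shape: (27, 147, 17, 16)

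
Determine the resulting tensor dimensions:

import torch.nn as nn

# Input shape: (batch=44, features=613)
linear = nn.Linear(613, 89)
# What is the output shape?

Input shape: (44, 613)
Output shape: (44, 89)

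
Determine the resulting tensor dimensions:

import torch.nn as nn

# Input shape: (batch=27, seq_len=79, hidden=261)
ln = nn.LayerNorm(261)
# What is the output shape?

Input shape: (27, 79, 261)
Output shape: (27, 79, 261)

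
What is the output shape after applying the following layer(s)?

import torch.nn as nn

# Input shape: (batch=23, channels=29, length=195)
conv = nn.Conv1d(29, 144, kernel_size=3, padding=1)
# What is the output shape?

Input shape: (23, 29, 195)
Output shape: (23, 144, 195)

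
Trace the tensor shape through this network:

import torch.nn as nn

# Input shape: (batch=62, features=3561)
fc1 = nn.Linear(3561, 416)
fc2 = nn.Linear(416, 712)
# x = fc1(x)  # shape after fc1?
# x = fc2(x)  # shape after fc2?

Input shape: (62, 3561)
  -> after fc1: (62, 416)
Output shape: (62, 712)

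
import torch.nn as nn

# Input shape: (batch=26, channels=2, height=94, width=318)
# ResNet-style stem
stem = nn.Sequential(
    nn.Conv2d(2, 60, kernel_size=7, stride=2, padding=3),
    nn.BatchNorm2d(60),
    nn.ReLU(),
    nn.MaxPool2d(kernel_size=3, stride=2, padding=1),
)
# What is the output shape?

Input shape: (26, 2, 94, 318)
  -> after Conv2d 7x7 stride=2: (26, 60, 47, 159)
Output shape: (26, 60, 24, 80)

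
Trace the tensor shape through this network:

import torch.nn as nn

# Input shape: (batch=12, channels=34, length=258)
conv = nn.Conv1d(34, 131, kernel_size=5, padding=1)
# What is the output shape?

Input shape: (12, 34, 258)
Output shape: (12, 131, 256)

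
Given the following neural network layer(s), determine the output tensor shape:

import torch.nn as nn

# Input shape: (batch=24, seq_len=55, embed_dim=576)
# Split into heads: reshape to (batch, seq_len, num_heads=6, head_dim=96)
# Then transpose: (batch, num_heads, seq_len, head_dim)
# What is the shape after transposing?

Input shape: (24, 55, 576)
  -> after reshape: (24, 55, 6, 96)
Output shape: (24, 6, 55, 96)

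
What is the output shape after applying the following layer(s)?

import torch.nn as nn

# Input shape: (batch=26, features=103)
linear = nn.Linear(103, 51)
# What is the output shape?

Input shape: (26, 103)
Output shape: (26, 51)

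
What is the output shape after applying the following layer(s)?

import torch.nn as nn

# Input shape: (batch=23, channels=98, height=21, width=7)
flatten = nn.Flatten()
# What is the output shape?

Input shape: (23, 98, 21, 7)
Output shape: (23, 14406)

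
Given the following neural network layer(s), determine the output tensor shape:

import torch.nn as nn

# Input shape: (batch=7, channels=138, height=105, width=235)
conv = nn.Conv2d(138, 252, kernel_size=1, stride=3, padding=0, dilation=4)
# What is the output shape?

Input shape: (7, 138, 105, 235)
Output shape: (7, 252, 35, 79)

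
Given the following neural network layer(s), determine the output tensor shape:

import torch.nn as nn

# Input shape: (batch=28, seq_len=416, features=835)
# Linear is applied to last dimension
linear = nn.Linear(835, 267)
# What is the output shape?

Input shape: (28, 416, 835)
Output shape: (28, 416, 267)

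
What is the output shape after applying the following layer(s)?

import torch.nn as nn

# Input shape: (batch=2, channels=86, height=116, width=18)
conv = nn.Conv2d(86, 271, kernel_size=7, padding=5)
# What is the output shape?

Input shape: (2, 86, 116, 18)
Output shape: (2, 271, 120, 22)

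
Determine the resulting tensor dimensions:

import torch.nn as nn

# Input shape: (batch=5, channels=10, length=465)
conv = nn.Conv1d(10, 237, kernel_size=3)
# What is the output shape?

Input shape: (5, 10, 465)
Output shape: (5, 237, 463)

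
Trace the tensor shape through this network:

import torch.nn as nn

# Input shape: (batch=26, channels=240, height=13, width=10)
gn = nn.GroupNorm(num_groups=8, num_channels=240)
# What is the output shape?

Input shape: (26, 240, 13, 10)
Output shape: (26, 240, 13, 10)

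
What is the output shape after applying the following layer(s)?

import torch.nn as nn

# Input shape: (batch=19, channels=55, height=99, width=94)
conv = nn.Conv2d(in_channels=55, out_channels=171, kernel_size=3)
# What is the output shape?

Input shape: (19, 55, 99, 94)
Output shape: (19, 171, 97, 92)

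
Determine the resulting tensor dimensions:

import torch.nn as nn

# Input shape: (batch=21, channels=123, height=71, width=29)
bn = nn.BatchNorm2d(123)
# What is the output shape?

Input shape: (21, 123, 71, 29)
Output shape: (21, 123, 71, 29)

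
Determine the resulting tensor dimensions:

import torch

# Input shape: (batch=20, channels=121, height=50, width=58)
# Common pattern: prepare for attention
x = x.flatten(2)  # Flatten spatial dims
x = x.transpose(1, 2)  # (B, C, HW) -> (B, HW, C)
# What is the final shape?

Input shape: (20, 121, 50, 58)
  -> after flatten(2): (20, 121, 2900)
Output shape: (20, 2900, 121)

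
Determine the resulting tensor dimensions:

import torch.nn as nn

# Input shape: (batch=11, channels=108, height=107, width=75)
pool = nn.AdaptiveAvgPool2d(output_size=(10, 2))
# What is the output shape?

Input shape: (11, 108, 107, 75)
Output shape: (11, 108, 10, 2)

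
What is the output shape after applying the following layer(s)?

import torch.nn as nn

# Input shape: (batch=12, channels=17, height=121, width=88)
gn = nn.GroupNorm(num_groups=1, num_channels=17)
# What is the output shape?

Input shape: (12, 17, 121, 88)
Output shape: (12, 17, 121, 88)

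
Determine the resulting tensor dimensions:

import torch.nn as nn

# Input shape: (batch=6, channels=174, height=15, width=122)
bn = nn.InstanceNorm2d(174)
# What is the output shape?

Input shape: (6, 174, 15, 122)
Output shape: (6, 174, 15, 122)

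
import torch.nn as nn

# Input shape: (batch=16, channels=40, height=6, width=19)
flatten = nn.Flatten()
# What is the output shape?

Input shape: (16, 40, 6, 19)
Output shape: (16, 4560)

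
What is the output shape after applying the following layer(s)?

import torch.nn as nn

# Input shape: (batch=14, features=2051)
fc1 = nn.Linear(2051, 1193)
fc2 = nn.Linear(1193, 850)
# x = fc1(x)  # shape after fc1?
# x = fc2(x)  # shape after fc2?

Input shape: (14, 2051)
  -> after fc1: (14, 1193)
Output shape: (14, 850)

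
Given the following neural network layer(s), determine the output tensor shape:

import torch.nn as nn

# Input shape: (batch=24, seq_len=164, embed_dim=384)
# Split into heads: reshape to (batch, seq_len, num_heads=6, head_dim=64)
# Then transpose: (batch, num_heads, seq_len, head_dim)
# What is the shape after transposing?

Input shape: (24, 164, 384)
  -> after reshape: (24, 164, 6, 64)
Output shape: (24, 6, 164, 64)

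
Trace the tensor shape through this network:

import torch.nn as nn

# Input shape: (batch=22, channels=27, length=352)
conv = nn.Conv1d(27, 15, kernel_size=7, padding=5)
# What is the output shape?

Input shape: (22, 27, 352)
Output shape: (22, 15, 356)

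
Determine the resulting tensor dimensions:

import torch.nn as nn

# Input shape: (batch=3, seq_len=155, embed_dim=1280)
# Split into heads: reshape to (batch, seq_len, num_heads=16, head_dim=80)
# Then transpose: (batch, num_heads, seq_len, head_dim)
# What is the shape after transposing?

Input shape: (3, 155, 1280)
  -> after reshape: (3, 155, 16, 80)
Output shape: (3, 16, 155, 80)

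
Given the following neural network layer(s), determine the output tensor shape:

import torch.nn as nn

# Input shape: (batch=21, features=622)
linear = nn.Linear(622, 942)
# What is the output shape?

Input shape: (21, 622)
Output shape: (21, 942)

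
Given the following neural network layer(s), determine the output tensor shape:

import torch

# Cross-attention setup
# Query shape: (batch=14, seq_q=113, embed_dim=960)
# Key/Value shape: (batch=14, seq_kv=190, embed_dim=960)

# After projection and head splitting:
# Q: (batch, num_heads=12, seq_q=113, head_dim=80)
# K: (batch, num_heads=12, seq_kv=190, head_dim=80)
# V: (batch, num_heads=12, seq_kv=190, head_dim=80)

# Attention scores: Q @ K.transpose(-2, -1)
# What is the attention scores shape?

Input shape: (14, 113, 960)
Output shape: (14, 12, 113, 190)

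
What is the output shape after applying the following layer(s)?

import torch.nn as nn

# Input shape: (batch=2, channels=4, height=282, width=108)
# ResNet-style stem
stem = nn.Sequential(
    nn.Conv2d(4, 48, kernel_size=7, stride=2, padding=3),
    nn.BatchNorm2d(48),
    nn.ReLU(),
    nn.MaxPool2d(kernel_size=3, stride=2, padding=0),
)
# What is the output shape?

Input shape: (2, 4, 282, 108)
  -> after Conv2d 7x7 stride=2: (2, 48, 141, 54)
Output shape: (2, 48, 70, 26)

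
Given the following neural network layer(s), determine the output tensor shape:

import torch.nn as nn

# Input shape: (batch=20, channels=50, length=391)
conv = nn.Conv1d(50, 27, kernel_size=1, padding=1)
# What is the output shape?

Input shape: (20, 50, 391)
Output shape: (20, 27, 393)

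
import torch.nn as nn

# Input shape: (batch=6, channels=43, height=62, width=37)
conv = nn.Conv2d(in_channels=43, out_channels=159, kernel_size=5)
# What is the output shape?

Input shape: (6, 43, 62, 37)
Output shape: (6, 159, 58, 33)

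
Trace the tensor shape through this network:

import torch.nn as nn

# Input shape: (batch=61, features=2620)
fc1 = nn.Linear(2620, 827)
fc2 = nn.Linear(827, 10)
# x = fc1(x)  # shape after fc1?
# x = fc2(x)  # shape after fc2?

Input shape: (61, 2620)
  -> after fc1: (61, 827)
Output shape: (61, 10)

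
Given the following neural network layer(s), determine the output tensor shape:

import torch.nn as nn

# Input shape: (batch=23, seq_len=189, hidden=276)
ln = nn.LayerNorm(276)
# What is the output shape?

Input shape: (23, 189, 276)
Output shape: (23, 189, 276)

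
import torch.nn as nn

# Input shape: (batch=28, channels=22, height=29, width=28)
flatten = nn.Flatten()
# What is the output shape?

Input shape: (28, 22, 29, 28)
Output shape: (28, 17864)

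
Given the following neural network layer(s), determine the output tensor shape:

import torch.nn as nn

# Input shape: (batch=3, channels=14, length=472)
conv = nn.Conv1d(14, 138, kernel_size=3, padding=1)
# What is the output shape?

Input shape: (3, 14, 472)
Output shape: (3, 138, 472)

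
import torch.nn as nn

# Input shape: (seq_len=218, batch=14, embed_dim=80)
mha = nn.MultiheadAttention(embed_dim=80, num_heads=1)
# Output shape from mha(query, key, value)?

Input shape: (218, 14, 80)
Output shape: (218, 14, 80)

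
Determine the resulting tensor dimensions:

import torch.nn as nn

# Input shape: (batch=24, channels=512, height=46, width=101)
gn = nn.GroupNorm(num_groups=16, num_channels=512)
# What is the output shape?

Input shape: (24, 512, 46, 101)
Output shape: (24, 512, 46, 101)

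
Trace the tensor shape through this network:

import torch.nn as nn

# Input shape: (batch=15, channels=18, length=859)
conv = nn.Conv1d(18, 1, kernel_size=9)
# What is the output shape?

Input shape: (15, 18, 859)
Output shape: (15, 1, 851)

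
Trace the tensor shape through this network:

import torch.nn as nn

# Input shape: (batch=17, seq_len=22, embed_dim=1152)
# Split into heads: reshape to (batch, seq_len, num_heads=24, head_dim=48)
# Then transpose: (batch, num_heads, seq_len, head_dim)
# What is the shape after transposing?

Input shape: (17, 22, 1152)
  -> after reshape: (17, 22, 24, 48)
Output shape: (17, 24, 22, 48)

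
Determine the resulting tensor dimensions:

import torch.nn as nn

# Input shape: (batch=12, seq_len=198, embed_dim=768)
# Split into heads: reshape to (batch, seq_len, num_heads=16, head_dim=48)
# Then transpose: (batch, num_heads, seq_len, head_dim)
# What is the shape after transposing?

Input shape: (12, 198, 768)
  -> after reshape: (12, 198, 16, 48)
Output shape: (12, 16, 198, 48)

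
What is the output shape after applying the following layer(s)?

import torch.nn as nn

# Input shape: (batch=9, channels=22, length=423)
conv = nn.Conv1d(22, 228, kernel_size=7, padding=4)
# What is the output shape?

Input shape: (9, 22, 423)
Output shape: (9, 228, 425)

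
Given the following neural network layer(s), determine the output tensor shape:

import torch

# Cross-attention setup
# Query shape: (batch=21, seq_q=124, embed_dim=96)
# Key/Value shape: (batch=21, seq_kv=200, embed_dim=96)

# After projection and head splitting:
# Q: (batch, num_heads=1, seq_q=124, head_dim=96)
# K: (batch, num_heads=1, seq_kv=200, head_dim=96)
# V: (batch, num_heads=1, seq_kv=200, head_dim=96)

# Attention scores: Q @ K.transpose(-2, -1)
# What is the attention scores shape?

Input shape: (21, 124, 96)
Output shape: (21, 1, 124, 200)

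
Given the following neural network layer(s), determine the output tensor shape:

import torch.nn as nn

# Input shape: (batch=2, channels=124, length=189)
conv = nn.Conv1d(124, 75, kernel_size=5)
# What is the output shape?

Input shape: (2, 124, 189)
Output shape: (2, 75, 185)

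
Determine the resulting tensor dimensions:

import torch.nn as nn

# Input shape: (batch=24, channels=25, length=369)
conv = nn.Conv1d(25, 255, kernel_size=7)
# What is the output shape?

Input shape: (24, 25, 369)
Output shape: (24, 255, 363)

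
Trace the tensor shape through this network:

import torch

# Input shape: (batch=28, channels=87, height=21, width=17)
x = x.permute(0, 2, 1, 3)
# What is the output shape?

Input shape: (28, 87, 21, 17)
Output shape: (28, 21, 87, 17)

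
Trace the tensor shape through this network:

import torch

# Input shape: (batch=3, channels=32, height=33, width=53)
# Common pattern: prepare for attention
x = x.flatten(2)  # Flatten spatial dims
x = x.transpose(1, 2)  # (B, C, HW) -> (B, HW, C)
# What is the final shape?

Input shape: (3, 32, 33, 53)
  -> after flatten(2): (3, 32, 1749)
Output shape: (3, 1749, 32)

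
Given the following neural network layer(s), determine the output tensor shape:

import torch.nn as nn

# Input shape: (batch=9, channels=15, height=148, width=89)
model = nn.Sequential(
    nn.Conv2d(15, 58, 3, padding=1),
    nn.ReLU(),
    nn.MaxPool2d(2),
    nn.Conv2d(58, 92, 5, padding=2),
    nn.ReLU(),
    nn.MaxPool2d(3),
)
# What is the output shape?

Input shape: (9, 15, 148, 89)
  -> after first Conv2d: (9, 58, 148, 89)
  -> after first MaxPool2d: (9, 58, 74, 44)
  -> after second Conv2d: (9, 92, 74, 44)
Output shape: (9, 92, 24, 14)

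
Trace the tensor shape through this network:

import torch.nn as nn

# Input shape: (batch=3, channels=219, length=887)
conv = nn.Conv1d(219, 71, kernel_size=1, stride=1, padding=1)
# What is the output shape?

Input shape: (3, 219, 887)
Output shape: (3, 71, 889)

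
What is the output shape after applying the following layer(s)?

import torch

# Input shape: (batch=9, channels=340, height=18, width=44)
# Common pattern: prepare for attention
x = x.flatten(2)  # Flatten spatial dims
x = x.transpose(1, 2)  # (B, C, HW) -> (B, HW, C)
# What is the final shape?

Input shape: (9, 340, 18, 44)
  -> after flatten(2): (9, 340, 792)
Output shape: (9, 792, 340)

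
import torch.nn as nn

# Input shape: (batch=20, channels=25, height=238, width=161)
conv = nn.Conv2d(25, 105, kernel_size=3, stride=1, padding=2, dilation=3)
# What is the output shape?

Input shape: (20, 25, 238, 161)
Output shape: (20, 105, 236, 159)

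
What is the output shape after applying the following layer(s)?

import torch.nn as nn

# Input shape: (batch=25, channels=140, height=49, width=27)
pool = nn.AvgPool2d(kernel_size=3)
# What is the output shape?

Input shape: (25, 140, 49, 27)
Output shape: (25, 140, 16, 9)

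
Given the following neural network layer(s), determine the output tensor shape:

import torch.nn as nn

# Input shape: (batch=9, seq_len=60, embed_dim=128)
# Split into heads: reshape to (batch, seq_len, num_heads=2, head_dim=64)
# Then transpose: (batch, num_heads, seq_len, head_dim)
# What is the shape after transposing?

Input shape: (9, 60, 128)
  -> after reshape: (9, 60, 2, 64)
Output shape: (9, 2, 60, 64)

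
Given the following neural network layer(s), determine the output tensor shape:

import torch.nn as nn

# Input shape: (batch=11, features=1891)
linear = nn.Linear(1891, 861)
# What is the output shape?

Input shape: (11, 1891)
Output shape: (11, 861)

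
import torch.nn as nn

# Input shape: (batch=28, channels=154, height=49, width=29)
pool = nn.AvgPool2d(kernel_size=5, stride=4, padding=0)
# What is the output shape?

Input shape: (28, 154, 49, 29)
Output shape: (28, 154, 12, 7)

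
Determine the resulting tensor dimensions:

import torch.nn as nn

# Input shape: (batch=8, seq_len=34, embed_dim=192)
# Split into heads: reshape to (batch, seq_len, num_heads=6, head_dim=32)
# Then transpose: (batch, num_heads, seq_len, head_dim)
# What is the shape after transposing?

Input shape: (8, 34, 192)
  -> after reshape: (8, 34, 6, 32)
Output shape: (8, 6, 34, 32)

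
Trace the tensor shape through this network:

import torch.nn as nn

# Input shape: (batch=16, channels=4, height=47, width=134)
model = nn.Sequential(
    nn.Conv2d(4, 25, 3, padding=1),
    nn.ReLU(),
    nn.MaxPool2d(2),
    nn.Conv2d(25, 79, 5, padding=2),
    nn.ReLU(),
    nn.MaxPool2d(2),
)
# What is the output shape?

Input shape: (16, 4, 47, 134)
  -> after first Conv2d: (16, 25, 47, 134)
  -> after first MaxPool2d: (16, 25, 23, 67)
  -> after second Conv2d: (16, 79, 23, 67)
Output shape: (16, 79, 11, 33)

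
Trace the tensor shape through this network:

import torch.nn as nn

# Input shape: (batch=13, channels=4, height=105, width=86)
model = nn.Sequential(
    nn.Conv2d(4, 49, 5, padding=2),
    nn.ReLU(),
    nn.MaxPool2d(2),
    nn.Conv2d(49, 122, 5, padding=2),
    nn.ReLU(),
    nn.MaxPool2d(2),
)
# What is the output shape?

Input shape: (13, 4, 105, 86)
  -> after first Conv2d: (13, 49, 105, 86)
  -> after first MaxPool2d: (13, 49, 52, 43)
  -> after second Conv2d: (13, 122, 52, 43)
Output shape: (13, 122, 26, 21)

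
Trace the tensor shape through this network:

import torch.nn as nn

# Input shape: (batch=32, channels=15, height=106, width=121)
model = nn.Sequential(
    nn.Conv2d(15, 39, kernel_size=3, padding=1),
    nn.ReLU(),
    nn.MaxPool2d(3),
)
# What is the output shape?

Input shape: (32, 15, 106, 121)
  -> after Conv2d: (32, 39, 106, 121)
  -> after ReLU: (32, 39, 106, 121)
Output shape: (32, 39, 35, 40)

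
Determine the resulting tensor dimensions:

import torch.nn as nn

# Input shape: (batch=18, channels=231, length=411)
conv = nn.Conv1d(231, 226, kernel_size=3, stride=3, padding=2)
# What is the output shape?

Input shape: (18, 231, 411)
Output shape: (18, 226, 138)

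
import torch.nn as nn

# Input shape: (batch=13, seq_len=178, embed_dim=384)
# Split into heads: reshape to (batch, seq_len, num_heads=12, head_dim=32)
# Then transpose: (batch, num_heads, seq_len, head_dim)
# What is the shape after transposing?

Input shape: (13, 178, 384)
  -> after reshape: (13, 178, 12, 32)
Output shape: (13, 12, 178, 32)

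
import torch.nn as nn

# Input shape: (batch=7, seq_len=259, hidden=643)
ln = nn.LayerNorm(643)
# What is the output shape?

Input shape: (7, 259, 643)
Output shape: (7, 259, 643)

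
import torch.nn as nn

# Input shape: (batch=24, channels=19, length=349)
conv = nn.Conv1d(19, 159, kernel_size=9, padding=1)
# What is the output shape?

Input shape: (24, 19, 349)
Output shape: (24, 159, 343)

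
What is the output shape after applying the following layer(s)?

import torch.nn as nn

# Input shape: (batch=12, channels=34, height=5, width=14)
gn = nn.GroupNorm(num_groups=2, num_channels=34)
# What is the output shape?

Input shape: (12, 34, 5, 14)
Output shape: (12, 34, 5, 14)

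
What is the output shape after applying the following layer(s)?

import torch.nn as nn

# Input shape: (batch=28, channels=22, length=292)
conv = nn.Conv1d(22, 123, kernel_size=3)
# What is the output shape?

Input shape: (28, 22, 292)
Output shape: (28, 123, 290)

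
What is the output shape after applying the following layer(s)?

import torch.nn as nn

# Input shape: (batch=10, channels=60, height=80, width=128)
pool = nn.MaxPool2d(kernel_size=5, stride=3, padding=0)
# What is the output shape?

Input shape: (10, 60, 80, 128)
Output shape: (10, 60, 26, 42)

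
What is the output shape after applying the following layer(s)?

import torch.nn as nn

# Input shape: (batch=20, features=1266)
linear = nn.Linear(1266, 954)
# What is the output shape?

Input shape: (20, 1266)
Output shape: (20, 954)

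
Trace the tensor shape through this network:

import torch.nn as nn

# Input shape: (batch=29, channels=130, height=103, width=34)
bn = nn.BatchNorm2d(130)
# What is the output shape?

Input shape: (29, 130, 103, 34)
Output shape: (29, 130, 103, 34)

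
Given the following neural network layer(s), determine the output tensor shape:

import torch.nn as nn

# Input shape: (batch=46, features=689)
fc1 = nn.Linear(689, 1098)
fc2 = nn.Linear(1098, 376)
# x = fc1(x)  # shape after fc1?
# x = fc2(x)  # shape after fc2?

Input shape: (46, 689)
  -> after fc1: (46, 1098)
Output shape: (46, 376)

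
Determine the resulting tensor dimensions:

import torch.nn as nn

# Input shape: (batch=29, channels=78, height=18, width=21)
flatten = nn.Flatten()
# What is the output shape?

Input shape: (29, 78, 18, 21)
Output shape: (29, 29484)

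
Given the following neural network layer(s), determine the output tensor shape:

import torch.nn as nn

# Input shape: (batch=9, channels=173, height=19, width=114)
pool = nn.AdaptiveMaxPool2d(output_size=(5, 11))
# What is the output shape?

Input shape: (9, 173, 19, 114)
Output shape: (9, 173, 5, 11)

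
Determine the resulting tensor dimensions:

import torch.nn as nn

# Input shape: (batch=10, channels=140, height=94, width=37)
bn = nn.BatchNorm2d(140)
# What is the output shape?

Input shape: (10, 140, 94, 37)
Output shape: (10, 140, 94, 37)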